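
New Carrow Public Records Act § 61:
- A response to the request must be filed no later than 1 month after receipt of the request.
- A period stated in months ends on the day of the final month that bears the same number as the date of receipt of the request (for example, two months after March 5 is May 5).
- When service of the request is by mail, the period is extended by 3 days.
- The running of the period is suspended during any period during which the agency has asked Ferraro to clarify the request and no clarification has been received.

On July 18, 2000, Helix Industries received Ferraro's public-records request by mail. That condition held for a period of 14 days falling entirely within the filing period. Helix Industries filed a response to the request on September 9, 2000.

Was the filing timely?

1 month after July 18, 2000 is August 18, 2000.
Service was by mail, adding 3 days: August 18, 2000 + 3 days = August 21, 2000.
Tolling adds 14 days: August 21, 2000 + 14 days = September 4, 2000.
The deadline is September 4, 2000; the filing on September 9, 2000 is after that date.

No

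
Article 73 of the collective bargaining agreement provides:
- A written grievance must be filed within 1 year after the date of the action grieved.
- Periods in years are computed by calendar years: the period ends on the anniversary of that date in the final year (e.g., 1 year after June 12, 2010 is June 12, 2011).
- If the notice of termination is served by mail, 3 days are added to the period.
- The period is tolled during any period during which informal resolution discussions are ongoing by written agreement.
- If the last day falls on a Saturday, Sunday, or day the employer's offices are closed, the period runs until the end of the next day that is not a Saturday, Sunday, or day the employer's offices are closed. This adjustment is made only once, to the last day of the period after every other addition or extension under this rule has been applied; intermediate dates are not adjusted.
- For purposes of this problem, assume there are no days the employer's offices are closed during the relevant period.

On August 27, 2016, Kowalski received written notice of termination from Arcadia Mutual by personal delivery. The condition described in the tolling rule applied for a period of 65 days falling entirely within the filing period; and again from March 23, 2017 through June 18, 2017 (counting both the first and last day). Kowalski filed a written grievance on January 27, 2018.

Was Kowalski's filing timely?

Yes

1 year after August 27, 2016 is August 27, 2017.
Service was not by mail, so no mail extension applies.
Tolling adds 65 days: August 27, 2017 + 65 days = October 31, 2017.
From March 23, 2017 through June 18, 2017 inclusive is 88 days; tolling adds 88 days: October 31, 2017 + 88 days = January 27, 2018.
January 27, 2018 is Saturday; January 28, 2018 is Sunday. The next qualifying day is January 29, 2018.
The deadline is January 29, 2018; the filing on January 27, 2018 is on or before that date.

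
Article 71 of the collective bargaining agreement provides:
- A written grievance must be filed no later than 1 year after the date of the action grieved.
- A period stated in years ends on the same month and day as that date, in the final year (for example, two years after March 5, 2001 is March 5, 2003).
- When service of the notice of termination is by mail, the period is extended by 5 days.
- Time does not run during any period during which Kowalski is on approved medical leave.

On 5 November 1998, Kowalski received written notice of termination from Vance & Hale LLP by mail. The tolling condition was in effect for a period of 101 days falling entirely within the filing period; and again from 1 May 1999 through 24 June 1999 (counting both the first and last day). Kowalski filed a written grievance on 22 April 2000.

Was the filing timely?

1 year after 5 November 1998 is November 5, 1999.
Service was by mail, adding 5 days: November 5, 1999 + 5 days = November 10, 1999.
Tolling adds 101 days: November 10, 1999 + 101 days = February 19, 2000.
From May 1, 1999 through June 24, 1999 inclusive is 55 days; tolling adds 55 days: February 19, 2000 + 55 days = April 14, 2000.
The deadline is April 14, 2000; the filing on April 22, 2000 is after that date.

No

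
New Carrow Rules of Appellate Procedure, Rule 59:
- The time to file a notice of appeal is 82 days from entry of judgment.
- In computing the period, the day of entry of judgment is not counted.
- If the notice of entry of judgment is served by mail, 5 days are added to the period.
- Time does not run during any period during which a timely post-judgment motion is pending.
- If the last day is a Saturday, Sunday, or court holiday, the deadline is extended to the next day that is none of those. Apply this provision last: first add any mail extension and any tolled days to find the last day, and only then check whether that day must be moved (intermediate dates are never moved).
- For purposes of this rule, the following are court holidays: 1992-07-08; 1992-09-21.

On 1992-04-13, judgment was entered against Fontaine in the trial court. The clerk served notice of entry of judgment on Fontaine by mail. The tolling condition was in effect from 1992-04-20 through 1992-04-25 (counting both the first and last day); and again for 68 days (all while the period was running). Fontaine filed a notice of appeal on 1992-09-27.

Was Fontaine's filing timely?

82 days after 1992-04-13 is July 4, 1992.
Service was by mail, adding 5 days: July 4, 1992 + 5 days = July 9, 1992.
From April 20, 1992 through April 25, 1992 inclusive is 6 days; tolling adds 6 days: July 9, 1992 + 6 days = July 15, 1992.
Tolling adds 68 days: July 15, 1992 + 68 days = September 21, 1992.
September 21, 1992 is a listed holiday. The next qualifying day is September 22, 1992.
The deadline is September 22, 1992; the filing on September 27, 1992 is after that date.

No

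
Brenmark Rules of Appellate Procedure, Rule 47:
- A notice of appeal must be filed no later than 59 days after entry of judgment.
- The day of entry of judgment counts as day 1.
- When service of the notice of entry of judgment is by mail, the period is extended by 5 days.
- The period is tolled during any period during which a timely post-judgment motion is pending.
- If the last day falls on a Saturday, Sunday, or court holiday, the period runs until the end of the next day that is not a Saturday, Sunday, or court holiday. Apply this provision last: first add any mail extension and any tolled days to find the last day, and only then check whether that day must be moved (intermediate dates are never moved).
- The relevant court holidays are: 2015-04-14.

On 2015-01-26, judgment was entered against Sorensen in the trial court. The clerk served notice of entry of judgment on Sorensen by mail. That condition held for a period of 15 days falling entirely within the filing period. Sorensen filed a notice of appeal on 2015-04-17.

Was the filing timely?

Counting 2015-01-26 as day 1, day 59 is March 25, 2015.
Service was by mail, adding 5 days: March 25, 2015 + 5 days = March 30, 2015.
Tolling adds 15 days: March 30, 2015 + 15 days = April 14, 2015.
April 14, 2015 is a listed holiday. The next qualifying day is April 15, 2015.
The deadline is April 15, 2015; the filing on April 17, 2015 is after that date.

No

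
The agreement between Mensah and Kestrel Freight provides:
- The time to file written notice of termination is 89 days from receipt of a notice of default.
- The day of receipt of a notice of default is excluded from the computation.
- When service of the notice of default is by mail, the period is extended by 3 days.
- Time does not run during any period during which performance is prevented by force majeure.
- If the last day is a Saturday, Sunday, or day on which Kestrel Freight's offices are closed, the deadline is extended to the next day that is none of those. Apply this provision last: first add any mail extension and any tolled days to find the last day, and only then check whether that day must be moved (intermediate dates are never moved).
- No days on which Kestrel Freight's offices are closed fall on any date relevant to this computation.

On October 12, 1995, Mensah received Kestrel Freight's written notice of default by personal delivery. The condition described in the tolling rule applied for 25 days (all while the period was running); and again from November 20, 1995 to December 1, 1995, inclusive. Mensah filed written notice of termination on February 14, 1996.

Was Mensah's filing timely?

89 days after October 12, 1995 is January 9, 1996.
Service was not by mail, so no mail extension applies.
Tolling adds 25 days: January 9, 1996 + 25 days = February 3, 1996.
From November 20, 1995 through December 1, 1995 inclusive is 12 days; tolling adds 12 days: February 3, 1996 + 12 days = February 15, 1996.
February 15, 1996 is a Thursday and not a day on which Kestrel Freight's offices are closed, so no extension applies.
The deadline is February 15, 1996; the filing on February 14, 1996 is on or before that date.

Yes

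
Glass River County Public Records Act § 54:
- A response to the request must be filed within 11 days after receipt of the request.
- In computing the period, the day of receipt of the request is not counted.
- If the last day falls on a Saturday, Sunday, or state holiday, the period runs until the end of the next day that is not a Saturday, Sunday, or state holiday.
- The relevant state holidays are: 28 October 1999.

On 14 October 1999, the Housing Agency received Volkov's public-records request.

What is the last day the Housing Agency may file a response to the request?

October 25, 1999

11 days after 14 October 1999 is October 25, 1999.
October 25, 1999 is a Monday and not a state holiday, so no extension applies.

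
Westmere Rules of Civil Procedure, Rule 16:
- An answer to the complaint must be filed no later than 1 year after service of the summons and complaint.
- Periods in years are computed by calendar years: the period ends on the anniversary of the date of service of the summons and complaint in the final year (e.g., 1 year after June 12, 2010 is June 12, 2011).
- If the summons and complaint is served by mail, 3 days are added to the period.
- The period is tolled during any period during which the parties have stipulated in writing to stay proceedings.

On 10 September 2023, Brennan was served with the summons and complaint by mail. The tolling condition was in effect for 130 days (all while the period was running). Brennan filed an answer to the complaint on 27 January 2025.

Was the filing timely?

No

1 year after 10 September 2023 is September 10, 2024.
Service was by mail, adding 3 days: September 10, 2024 + 3 days = September 13, 2024.
Tolling adds 130 days: September 13, 2024 + 130 days = January 21, 2025.
The deadline is January 21, 2025; the filing on January 27, 2025 is after that date.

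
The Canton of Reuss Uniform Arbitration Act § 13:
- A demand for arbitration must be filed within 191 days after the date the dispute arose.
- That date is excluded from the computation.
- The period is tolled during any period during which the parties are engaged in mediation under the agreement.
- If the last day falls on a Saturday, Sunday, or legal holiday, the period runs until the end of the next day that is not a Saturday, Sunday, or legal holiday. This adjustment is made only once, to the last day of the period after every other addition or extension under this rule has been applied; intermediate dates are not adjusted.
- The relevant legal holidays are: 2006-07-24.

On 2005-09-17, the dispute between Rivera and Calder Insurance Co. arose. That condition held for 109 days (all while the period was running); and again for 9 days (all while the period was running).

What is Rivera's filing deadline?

191 days after 2005-09-17 is March 27, 2006.
Tolling adds 109 days: March 27, 2006 + 109 days = July 14, 2006.
Tolling adds 9 days: July 14, 2006 + 9 days = July 23, 2006.
July 23, 2006 is Sunday; July 24, 2006 is a listed holiday. The next qualifying day is July 25, 2006.

July 25, 2006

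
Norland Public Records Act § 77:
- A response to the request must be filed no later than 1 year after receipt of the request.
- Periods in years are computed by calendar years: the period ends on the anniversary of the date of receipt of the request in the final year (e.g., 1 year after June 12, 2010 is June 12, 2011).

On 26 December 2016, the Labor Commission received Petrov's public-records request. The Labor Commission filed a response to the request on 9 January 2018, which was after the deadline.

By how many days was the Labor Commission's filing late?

14 days

1 year after 26 December 2016 is December 26, 2017.
The deadline is December 26, 2017; from December 26, 2017 to January 9, 2018 is 14 days.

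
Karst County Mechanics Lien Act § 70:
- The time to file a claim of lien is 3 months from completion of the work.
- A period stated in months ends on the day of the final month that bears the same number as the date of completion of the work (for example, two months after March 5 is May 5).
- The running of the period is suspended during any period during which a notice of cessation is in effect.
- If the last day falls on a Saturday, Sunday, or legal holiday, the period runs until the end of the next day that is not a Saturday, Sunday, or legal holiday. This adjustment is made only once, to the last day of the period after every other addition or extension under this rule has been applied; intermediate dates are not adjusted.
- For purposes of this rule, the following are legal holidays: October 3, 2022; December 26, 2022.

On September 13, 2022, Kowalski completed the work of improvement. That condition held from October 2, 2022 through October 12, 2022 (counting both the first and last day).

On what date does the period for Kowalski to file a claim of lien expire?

3 months after September 13, 2022 is December 13, 2022.
From October 2, 2022 through October 12, 2022 inclusive is 11 days; tolling adds 11 days: December 13, 2022 + 11 days = December 24, 2022.
December 24, 2022 is Saturday; December 25, 2022 is Sunday; December 26, 2022 is a listed holiday. The next qualifying day is December 27, 2022.

December 27, 2022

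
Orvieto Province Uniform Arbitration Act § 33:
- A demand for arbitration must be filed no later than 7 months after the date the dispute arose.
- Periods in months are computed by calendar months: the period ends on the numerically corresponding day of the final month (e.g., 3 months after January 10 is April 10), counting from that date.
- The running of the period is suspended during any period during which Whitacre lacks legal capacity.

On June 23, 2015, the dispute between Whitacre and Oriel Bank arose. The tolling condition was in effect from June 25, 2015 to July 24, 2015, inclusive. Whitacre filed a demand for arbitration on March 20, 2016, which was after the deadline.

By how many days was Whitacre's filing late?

7 months after June 23, 2015 is January 23, 2016.
From June 25, 2015 through July 24, 2015 inclusive is 30 days; tolling adds 30 days: January 23, 2016 + 30 days = February 22, 2016.
The deadline is February 22, 2016; from February 22, 2016 to March 20, 2016 is 27 days.

27 days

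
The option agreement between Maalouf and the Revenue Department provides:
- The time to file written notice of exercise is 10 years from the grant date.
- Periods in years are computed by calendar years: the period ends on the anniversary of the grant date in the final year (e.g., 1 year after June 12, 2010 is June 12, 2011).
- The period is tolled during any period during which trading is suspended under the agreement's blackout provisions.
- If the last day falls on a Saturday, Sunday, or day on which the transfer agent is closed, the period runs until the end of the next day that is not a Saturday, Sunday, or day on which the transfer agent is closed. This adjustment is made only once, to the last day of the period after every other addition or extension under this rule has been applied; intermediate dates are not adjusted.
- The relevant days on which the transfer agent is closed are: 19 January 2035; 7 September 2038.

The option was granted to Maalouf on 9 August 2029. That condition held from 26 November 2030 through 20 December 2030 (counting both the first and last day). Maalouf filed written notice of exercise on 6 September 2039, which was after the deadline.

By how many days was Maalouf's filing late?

10 years after 9 August 2029 is August 9, 2039.
From November 26, 2030 through December 20, 2030 inclusive is 25 days; tolling adds 25 days: August 9, 2039 + 25 days = September 3, 2039.
September 3, 2039 is Saturday; September 4, 2039 is Sunday. The next qualifying day is September 5, 2039.
The deadline is September 5, 2039; from September 5, 2039 to September 6, 2039 is 1 days.

1 day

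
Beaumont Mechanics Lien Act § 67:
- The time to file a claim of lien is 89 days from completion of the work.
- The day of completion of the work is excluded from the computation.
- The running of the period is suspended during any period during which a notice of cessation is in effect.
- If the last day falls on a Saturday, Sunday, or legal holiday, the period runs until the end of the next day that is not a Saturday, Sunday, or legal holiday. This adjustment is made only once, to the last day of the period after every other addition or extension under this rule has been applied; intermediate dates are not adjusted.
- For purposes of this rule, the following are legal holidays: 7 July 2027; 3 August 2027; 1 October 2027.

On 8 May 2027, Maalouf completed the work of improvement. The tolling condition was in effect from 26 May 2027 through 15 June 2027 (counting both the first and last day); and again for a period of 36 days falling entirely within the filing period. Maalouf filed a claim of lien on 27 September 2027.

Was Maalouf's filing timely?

Yes

89 days after 8 May 2027 is August 5, 2027.
From May 26, 2027 through June 15, 2027 inclusive is 21 days; tolling adds 21 days: August 5, 2027 + 21 days = August 26, 2027.
Tolling adds 36 days: August 26, 2027 + 36 days = October 1, 2027.
October 1, 2027 is a listed holiday; October 2, 2027 is Saturday; October 3, 2027 is Sunday. The next qualifying day is October 4, 2027.
The deadline is October 4, 2027; the filing on September 27, 2027 is on or before that date.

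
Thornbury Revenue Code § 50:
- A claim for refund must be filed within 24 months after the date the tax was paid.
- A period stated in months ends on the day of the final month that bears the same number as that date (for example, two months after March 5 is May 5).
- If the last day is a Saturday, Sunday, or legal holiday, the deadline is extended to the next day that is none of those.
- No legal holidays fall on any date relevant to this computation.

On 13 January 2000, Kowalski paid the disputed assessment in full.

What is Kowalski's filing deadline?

January 14, 2002

24 months after 13 January 2000 is January 13, 2002.
January 13, 2002 is Sunday. The next qualifying day is January 14, 2002.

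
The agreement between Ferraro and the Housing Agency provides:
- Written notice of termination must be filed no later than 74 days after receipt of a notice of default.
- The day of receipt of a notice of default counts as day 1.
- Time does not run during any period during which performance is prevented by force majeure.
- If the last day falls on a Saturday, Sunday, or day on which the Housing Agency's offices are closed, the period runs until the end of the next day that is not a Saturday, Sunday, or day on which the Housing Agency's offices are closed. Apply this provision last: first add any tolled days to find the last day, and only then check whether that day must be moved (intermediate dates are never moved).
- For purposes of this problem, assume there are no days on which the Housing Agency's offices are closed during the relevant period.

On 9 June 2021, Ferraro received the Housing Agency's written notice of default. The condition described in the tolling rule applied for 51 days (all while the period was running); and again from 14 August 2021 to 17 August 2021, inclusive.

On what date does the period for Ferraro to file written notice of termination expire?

October 15, 2021

Counting 9 June 2021 as day 1, day 74 is August 21, 2021.
Tolling adds 51 days: August 21, 2021 + 51 days = October 11, 2021.
From August 14, 2021 through August 17, 2021 inclusive is 4 days; tolling adds 4 days: October 11, 2021 + 4 days = October 15, 2021.
October 15, 2021 is a Friday and not a day on which the Housing Agency's offices are closed, so no extension applies.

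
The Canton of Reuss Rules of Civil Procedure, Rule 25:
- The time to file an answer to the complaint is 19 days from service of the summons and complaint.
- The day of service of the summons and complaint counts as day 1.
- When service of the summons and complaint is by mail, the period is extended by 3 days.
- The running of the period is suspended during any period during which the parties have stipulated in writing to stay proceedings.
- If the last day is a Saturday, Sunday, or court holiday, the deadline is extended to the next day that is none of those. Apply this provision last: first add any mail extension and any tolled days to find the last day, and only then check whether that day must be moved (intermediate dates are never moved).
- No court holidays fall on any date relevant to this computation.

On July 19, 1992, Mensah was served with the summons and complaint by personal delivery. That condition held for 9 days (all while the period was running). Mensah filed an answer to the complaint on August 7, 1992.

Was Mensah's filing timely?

Yes

Counting July 19, 1992 as day 1, day 19 is August 6, 1992.
Service was not by mail, so no mail extension applies.
Tolling adds 9 days: August 6, 1992 + 9 days = August 15, 1992.
August 15, 1992 is Saturday; August 16, 1992 is Sunday. The next qualifying day is August 17, 1992.
The deadline is August 17, 1992; the filing on August 7, 1992 is on or before that date.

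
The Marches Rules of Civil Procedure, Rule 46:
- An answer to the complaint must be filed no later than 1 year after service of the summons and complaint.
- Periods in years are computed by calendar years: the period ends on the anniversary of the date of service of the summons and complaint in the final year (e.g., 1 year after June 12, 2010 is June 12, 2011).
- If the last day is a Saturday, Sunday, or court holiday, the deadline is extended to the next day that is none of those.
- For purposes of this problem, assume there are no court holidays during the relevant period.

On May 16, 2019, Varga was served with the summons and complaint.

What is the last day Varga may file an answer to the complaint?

May 18, 2020

1 year after May 16, 2019 is May 16, 2020.
May 16, 2020 is Saturday; May 17, 2020 is Sunday. The next qualifying day is May 18, 2020.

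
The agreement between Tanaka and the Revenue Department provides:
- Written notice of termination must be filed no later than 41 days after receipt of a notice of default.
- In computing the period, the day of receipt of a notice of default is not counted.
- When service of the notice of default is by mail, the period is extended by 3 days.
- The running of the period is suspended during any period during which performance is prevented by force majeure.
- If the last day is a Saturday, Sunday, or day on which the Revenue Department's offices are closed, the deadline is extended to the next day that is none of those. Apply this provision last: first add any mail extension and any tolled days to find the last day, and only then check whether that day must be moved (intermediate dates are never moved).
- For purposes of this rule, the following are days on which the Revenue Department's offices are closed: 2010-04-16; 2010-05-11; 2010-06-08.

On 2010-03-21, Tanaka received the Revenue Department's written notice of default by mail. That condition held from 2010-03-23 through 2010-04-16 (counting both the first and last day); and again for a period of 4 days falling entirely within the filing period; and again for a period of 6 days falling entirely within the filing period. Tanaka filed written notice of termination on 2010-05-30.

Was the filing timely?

Yes

41 days after 2010-03-21 is May 1, 2010.
Service was by mail, adding 3 days: May 1, 2010 + 3 days = May 4, 2010.
From March 23, 2010 through April 16, 2010 inclusive is 25 days; tolling adds 25 days: May 4, 2010 + 25 days = May 29, 2010.
Tolling adds 4 days: May 29, 2010 + 4 days = June 2, 2010.
Tolling adds 6 days: June 2, 2010 + 6 days = June 8, 2010.
June 8, 2010 is a listed holiday. The next qualifying day is June 9, 2010.
The deadline is June 9, 2010; the filing on May 30, 2010 is on or before that date.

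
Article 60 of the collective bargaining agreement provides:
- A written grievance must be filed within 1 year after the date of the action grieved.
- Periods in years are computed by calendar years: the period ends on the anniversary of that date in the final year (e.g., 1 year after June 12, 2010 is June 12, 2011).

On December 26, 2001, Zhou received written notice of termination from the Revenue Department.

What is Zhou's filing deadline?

December 26, 2002

1 year after December 26, 2001 is December 26, 2002.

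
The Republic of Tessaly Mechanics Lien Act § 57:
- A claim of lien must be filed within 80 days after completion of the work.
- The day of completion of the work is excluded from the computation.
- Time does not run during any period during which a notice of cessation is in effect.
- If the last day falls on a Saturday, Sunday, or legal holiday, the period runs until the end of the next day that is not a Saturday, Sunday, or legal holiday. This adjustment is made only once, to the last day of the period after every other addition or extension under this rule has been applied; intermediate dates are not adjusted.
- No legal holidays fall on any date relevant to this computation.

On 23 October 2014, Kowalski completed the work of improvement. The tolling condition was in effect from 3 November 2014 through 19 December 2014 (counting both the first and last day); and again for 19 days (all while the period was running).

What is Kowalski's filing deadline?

March 18, 2015

80 days after 23 October 2014 is January 11, 2015.
From November 3, 2014 through December 19, 2014 inclusive is 47 days; tolling adds 47 days: January 11, 2015 + 47 days = February 27, 2015.
Tolling adds 19 days: February 27, 2015 + 19 days = March 18, 2015.
March 18, 2015 is a Wednesday and not a legal holiday, so no extension applies.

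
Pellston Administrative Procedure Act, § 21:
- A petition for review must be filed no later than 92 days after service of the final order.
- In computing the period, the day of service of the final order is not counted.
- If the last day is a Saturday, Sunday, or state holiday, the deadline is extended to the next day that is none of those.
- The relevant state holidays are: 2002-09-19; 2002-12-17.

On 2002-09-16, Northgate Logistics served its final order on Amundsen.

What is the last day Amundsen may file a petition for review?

92 days after 2002-09-16 is December 17, 2002.
December 17, 2002 is a listed holiday. The next qualifying day is December 18, 2002.

December 18, 2002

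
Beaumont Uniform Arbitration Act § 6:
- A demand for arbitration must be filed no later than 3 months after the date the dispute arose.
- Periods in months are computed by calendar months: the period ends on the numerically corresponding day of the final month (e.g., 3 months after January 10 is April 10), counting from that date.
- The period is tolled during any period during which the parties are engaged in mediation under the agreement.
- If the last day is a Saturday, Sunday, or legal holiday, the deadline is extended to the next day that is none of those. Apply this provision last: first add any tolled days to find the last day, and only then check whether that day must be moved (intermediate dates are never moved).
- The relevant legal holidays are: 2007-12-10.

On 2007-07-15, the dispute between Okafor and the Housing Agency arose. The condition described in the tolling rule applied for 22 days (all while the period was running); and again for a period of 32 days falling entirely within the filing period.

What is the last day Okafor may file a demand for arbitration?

December 11, 2007

3 months after 2007-07-15 is October 15, 2007.
Tolling adds 22 days: October 15, 2007 + 22 days = November 6, 2007.
Tolling adds 32 days: November 6, 2007 + 32 days = December 8, 2007.
December 8, 2007 is Saturday; December 9, 2007 is Sunday; December 10, 2007 is a listed holiday. The next qualifying day is December 11, 2007.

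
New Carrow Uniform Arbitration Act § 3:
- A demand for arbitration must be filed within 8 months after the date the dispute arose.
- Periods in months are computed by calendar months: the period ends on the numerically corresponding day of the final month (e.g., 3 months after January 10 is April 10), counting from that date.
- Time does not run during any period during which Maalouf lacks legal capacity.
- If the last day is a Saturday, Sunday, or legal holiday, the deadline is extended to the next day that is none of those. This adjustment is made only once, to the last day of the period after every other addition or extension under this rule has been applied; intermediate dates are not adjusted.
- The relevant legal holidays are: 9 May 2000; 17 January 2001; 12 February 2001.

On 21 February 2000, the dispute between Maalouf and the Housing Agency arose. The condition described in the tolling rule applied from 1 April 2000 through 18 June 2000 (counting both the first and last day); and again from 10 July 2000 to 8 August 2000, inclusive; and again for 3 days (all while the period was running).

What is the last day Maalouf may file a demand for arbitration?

February 13, 2001

8 months after 21 February 2000 is October 21, 2000.
From April 1, 2000 through June 18, 2000 inclusive is 79 days; tolling adds 79 days: October 21, 2000 + 79 days = January 8, 2001.
From July 10, 2000 through August 8, 2000 inclusive is 30 days; tolling adds 30 days: January 8, 2001 + 30 days = February 7, 2001.
Tolling adds 3 days: February 7, 2001 + 3 days = February 10, 2001.
February 10, 2001 is Saturday; February 11, 2001 is Sunday; February 12, 2001 is a listed holiday. The next qualifying day is February 13, 2001.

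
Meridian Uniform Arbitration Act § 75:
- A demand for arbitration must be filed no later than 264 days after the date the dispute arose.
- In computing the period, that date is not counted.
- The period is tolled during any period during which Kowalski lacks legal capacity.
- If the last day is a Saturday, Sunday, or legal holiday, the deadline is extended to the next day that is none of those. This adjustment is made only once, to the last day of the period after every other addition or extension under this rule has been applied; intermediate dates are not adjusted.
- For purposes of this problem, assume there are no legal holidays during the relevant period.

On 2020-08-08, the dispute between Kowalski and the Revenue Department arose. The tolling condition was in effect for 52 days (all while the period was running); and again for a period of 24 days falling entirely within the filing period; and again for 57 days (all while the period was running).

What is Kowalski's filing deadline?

September 9, 2021

264 days after 2020-08-08 is April 29, 2021.
Tolling adds 52 days: April 29, 2021 + 52 days = June 20, 2021.
Tolling adds 24 days: June 20, 2021 + 24 days = July 14, 2021.
Tolling adds 57 days: July 14, 2021 + 57 days = September 9, 2021.
September 9, 2021 is a Thursday and not a legal holiday, so no extension applies.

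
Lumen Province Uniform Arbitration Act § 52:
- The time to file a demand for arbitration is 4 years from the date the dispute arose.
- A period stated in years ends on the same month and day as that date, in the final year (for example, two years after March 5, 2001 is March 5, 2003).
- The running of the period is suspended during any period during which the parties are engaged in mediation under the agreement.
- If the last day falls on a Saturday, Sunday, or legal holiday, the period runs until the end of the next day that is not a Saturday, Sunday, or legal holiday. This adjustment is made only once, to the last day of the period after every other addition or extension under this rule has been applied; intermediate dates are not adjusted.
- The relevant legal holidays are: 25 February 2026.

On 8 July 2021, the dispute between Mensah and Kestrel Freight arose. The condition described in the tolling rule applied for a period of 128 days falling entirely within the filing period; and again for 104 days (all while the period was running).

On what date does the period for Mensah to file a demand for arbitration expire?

February 26, 2026

4 years after 8 July 2021 is July 8, 2025.
Tolling adds 128 days: July 8, 2025 + 128 days = November 13, 2025.
Tolling adds 104 days: November 13, 2025 + 104 days = February 25, 2026.
February 25, 2026 is a listed holiday. The next qualifying day is February 26, 2026.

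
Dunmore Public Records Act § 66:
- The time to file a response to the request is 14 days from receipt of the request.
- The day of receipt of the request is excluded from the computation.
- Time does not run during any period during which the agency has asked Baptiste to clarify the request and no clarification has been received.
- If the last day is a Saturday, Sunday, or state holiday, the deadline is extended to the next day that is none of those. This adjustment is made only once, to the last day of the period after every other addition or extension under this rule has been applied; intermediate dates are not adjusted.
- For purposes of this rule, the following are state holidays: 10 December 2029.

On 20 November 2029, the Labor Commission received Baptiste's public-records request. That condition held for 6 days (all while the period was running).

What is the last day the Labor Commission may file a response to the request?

14 days after 20 November 2029 is December 4, 2029.
Tolling adds 6 days: December 4, 2029 + 6 days = December 10, 2029.
December 10, 2029 is a listed holiday. The next qualifying day is December 11, 2029.

December 11, 2029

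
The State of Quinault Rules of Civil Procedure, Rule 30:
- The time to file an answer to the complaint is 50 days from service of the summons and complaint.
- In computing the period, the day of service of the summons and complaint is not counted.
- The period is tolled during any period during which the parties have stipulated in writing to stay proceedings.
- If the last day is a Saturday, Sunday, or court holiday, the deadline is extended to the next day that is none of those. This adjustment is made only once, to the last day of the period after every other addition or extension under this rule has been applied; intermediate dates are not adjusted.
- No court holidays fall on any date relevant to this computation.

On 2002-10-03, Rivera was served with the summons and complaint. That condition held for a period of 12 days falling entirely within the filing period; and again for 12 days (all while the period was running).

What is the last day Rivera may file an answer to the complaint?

December 16, 2002

50 days after 2002-10-03 is November 22, 2002.
Tolling adds 12 days: November 22, 2002 + 12 days = December 4, 2002.
Tolling adds 12 days: December 4, 2002 + 12 days = December 16, 2002.
December 16, 2002 is a Monday and not a court holiday, so no extension applies.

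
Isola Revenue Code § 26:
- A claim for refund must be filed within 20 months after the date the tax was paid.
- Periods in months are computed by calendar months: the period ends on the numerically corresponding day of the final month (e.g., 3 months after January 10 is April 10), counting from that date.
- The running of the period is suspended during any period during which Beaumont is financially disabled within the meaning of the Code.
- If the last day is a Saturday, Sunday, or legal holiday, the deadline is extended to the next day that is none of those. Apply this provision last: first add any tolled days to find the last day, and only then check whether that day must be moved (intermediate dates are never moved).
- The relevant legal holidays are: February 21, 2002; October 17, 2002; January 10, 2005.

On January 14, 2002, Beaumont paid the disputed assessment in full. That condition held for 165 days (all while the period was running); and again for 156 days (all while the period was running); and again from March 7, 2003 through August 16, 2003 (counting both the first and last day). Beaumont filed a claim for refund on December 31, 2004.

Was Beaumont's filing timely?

20 months after January 14, 2002 is September 14, 2003.
Tolling adds 165 days: September 14, 2003 + 165 days = February 26, 2004.
Tolling adds 156 days: February 26, 2004 + 156 days = July 31, 2004.
From March 7, 2003 through August 16, 2003 inclusive is 163 days; tolling adds 163 days: July 31, 2004 + 163 days = January 10, 2005.
January 10, 2005 is a listed holiday. The next qualifying day is January 11, 2005.
The deadline is January 11, 2005; the filing on December 31, 2004 is on or before that date.

Yes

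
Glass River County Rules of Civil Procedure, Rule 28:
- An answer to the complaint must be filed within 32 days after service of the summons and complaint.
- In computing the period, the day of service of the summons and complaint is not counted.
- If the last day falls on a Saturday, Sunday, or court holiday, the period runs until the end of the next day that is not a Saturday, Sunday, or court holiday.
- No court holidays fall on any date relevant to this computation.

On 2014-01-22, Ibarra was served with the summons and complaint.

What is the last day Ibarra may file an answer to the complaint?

February 24, 2014

32 days after 2014-01-22 is February 23, 2014.
February 23, 2014 is Sunday. The next qualifying day is February 24, 2014.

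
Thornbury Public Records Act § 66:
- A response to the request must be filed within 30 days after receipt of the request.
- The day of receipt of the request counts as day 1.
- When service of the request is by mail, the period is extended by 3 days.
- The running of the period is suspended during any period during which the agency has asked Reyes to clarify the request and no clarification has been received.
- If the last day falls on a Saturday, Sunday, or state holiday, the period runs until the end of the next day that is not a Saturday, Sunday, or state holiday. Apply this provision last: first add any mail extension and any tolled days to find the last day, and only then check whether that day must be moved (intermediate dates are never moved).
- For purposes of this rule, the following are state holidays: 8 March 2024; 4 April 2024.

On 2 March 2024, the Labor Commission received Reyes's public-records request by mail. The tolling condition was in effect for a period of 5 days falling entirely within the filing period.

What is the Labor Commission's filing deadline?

April 8, 2024

Counting 2 March 2024 as day 1, day 30 is March 31, 2024.
Service was by mail, adding 3 days: March 31, 2024 + 3 days = April 3, 2024.
Tolling adds 5 days: April 3, 2024 + 5 days = April 8, 2024.
April 8, 2024 is a Monday and not a state holiday, so no extension applies.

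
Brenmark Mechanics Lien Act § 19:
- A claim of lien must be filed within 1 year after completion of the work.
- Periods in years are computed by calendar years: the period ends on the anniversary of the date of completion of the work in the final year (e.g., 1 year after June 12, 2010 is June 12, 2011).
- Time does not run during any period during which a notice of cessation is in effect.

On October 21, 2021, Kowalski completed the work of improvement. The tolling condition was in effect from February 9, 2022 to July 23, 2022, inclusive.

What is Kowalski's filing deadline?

1 year after October 21, 2021 is October 21, 2022.
From February 9, 2022 through July 23, 2022 inclusive is 165 days; tolling adds 165 days: October 21, 2022 + 165 days = April 4, 2023.

April 4, 2023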